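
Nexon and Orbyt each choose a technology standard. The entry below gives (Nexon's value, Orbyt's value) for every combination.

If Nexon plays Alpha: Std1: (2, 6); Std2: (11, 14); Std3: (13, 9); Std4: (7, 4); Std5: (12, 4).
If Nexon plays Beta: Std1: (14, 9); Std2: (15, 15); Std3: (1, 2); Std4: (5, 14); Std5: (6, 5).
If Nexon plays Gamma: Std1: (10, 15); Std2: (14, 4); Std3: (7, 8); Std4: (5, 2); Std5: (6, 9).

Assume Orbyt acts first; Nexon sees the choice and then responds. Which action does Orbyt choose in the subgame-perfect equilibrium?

Solve by backward induction (Orbyt leads).
- Std1: BR = Beta, leader payoff 9.
- Std2: BR = Beta, leader payoff 15.
- Std3: BR = Alpha, leader payoff 9.
- Std4: BR = Alpha, leader payoff 4.
- Std5: BR = Alpha, leader payoff 4.
Orbyt's induced payoffs are 9, 15, 9, 4, 4, so Orbyt commits to Std2. Subgame-perfect outcome: (Beta, Std2) with payoffs (15, 15).

Std2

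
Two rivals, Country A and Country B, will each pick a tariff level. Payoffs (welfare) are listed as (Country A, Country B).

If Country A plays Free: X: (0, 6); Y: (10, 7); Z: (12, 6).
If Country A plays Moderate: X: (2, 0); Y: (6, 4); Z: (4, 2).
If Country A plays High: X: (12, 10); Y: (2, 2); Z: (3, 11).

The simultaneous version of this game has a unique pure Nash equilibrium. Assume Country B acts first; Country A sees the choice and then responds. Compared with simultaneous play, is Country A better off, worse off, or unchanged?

Work backward from Country A's decision.
- X: BR = High, leader payoff 10.
- Y: BR = Free, leader payoff 7.
- Z: BR = Free, leader payoff 6.
Country B's induced payoffs are 10, 7, 6, so Country B commits to X. Subgame-perfect outcome: (High, X) with payoffs (12, 10).
Under simultaneous play:
Country A's best replies: X→High; Y→Free; Z→Free.
Country B's best replies: Free→Y; Moderate→Y; High→Z.
Only (Free, Y) has each player best-responding; Nash payoffs (10, 7).
Country A earns 12 sequentially versus 10 at the Nash outcome: better off.

better off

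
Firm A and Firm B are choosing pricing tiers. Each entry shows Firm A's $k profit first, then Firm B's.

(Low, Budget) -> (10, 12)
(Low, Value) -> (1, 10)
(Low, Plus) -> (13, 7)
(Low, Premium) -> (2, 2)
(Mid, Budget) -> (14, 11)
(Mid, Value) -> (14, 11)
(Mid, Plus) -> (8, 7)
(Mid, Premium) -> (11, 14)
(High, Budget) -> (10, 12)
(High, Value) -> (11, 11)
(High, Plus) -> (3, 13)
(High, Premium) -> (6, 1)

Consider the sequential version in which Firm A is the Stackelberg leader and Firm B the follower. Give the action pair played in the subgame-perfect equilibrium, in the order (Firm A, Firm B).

Solve by backward induction (Firm A leads).
- Low: Firm B compares 12, 10, 7, 2 and picks Budget; Firm A would get 10.
- Mid: Firm B compares 11, 11, 7, 14 and picks Premium; Firm A would get 11.
- High: Firm B compares 12, 11, 13, 1 and picks Plus; Firm A would get 3.
Among 10, 11, 3, the best is 11 at Mid. Subgame-perfect outcome: (Mid, Premium) with payoffs (11, 14).

(Mid, Premium)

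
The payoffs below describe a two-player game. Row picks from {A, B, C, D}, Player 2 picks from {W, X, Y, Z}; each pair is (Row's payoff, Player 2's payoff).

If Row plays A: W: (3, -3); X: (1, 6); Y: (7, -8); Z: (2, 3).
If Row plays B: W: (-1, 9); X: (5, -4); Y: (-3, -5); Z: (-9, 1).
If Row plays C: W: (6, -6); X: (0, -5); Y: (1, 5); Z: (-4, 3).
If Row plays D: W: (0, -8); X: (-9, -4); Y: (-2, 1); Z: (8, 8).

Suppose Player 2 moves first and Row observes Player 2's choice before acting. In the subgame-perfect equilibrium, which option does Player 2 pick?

Backward induction with Player 2 moving first.
- W → Row plays C (best of 3, -1, 6, 0); Player 2 gets -6.
- X → Row plays B (best of 1, 5, 0, -9); Player 2 gets -4.
- Y → Row plays A (best of 7, -3, 1, -2); Player 2 gets -8.
- Z → Row plays D (best of 2, -9, -4, 8); Player 2 gets 8.
Maximizing over -6, -4, -8, 8, Player 2 chooses Z. Subgame-perfect outcome: (D, Z) with payoffs (8, 8).

Z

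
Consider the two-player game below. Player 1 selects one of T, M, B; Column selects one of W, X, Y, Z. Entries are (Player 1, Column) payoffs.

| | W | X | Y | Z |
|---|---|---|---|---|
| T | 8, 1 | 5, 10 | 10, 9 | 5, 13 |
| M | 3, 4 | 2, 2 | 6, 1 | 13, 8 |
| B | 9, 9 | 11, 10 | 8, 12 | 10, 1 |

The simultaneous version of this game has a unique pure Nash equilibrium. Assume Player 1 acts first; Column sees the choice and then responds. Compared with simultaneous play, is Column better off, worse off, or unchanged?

unchanged

Backward induction with Player 1 moving first.
- T: BR = Z, leader payoff 5.
- M: BR = Z, leader payoff 13.
- B: BR = Y, leader payoff 8.
Maximizing over 5, 13, 8, Player 1 chooses M. Subgame-perfect outcome: (M, Z) with payoffs (13, 8).
Now find the simultaneous Nash equilibrium.
Player 1's best replies: W→B; X→B; Y→T; Z→M.
Column's best replies: T→Z; M→Z; B→Y.
Only (M, Z) has each player best-responding; Nash payoffs (13, 8).
Column earns 8 sequentially versus 8 at the Nash outcome: unchanged.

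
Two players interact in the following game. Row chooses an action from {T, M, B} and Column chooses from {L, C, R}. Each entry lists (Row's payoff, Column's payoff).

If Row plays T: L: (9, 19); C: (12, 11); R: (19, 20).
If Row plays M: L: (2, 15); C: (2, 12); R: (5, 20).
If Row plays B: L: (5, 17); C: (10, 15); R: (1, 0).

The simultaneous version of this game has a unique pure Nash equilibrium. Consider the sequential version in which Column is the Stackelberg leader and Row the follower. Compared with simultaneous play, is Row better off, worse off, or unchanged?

Backward induction with Column moving first.
- L → Row plays T (best of 9, 2, 5); Column gets 19.
- C → Row plays T (best of 12, 2, 10); Column gets 11.
- R → Row plays T (best of 19, 5, 1); Column gets 20.
Column's induced payoffs are 19, 11, 20, so Column commits to R. Subgame-perfect outcome: (T, R) with payoffs (19, 20).
For the simultaneous game, intersect best replies.
Row's best replies: L→T; C→T; R→T.
Column's best replies: T→R; M→R; B→L.
The unique mutual best reply is (T, R), giving (19, 20).
Row earns 19 sequentially versus 19 at the Nash outcome: unchanged.

unchanged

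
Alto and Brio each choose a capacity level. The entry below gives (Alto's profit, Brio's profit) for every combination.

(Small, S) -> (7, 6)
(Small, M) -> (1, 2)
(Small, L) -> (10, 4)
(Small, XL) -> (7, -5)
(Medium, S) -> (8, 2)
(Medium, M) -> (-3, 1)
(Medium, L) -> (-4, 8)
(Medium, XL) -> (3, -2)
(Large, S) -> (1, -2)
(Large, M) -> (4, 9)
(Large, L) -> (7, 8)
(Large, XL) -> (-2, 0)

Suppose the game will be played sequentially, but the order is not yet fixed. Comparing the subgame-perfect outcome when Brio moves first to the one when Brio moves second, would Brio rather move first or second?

first

If Alto leads: Brio's best replies are Small→S, Medium→L, Large→M; Alto's induced payoffs 7, -4, 4; outcome (Small, S), payoffs (7, 6).
If Brio leads: Alto's best replies are S→Medium, M→Large, L→Small, XL→Small; Brio's induced payoffs 2, 9, 4, -5; outcome (Large, M), payoffs (4, 9).
Brio gets 9 moving first and 6 moving second, so Brio prefers to move first.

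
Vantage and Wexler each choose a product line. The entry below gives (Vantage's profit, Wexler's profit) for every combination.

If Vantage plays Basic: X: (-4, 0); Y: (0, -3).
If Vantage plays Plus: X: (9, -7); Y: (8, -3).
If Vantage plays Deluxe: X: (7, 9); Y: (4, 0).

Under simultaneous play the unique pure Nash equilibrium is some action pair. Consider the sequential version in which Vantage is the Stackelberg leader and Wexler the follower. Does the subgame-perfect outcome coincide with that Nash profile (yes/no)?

yes

Solve by backward induction (Vantage leads).
- Basic: BR = X, leader payoff -4.
- Plus: BR = Y, leader payoff 8.
- Deluxe: BR = X, leader payoff 7.
Maximizing over -4, 8, 7, Vantage chooses Plus. Subgame-perfect outcome: (Plus, Y) with payoffs (8, -3).
Under simultaneous play:
Vantage's best replies: X→Plus; Y→Plus.
Wexler's best replies: Basic→X; Plus→Y; Deluxe→X.
Only (Plus, Y) has each player best-responding; Nash payoffs (8, -3).
Sequential outcome (Plus, Y) coincides with the Nash profile (Plus, Y).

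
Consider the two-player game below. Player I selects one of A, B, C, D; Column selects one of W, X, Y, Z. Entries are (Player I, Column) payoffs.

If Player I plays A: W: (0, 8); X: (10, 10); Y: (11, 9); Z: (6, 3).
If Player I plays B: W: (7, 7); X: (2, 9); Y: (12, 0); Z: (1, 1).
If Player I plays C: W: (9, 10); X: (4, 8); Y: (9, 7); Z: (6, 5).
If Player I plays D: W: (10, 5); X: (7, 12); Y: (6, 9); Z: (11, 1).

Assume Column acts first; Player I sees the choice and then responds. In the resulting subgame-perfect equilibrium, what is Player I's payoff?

10

Backward induction with Column moving first.
- W → Player I plays D (best of 0, 7, 9, 10); Column gets 5.
- X → Player I plays A (best of 10, 2, 4, 7); Column gets 10.
- Y → Player I plays B (best of 11, 12, 9, 6); Column gets 0.
- Z → Player I plays D (best of 6, 1, 6, 11); Column gets 1.
Among 5, 10, 0, 1, the best is 10 at X. Subgame-perfect outcome: (A, X) with payoffs (10, 10).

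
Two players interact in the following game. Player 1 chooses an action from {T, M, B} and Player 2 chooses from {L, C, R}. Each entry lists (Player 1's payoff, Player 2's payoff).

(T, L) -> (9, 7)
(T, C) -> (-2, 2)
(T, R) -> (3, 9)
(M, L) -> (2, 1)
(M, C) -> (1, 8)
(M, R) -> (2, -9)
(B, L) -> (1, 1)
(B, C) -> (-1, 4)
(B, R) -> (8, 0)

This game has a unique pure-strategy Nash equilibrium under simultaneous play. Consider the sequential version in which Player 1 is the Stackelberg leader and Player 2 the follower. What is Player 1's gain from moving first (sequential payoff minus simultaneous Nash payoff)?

2

Backward induction with Player 1 moving first.
- T: Player 2 compares 7, 2, 9 and picks R; Player 1 would get 3.
- M: Player 2 compares 1, 8, -9 and picks C; Player 1 would get 1.
- B: Player 2 compares 1, 4, 0 and picks C; Player 1 would get -1.
Maximizing over 3, 1, -1, Player 1 chooses T. Subgame-perfect outcome: (T, R) with payoffs (3, 9).
For the simultaneous game, intersect best replies.
Player 1's best replies: L→T; C→M; R→B.
Player 2's best replies: T→R; M→C; B→C.
The unique mutual best reply is (M, C), giving (1, 8).
Player 1's commitment gain: 3 − 1 = 2.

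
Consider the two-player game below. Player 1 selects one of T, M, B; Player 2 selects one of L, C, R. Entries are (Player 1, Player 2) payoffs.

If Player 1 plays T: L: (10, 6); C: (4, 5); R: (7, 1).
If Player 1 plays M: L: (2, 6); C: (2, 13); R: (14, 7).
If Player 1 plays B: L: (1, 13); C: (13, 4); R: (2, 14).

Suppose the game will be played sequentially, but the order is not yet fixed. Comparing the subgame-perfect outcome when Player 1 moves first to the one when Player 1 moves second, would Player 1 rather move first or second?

second

If Player 1 leads: Player 2's best replies are T→L, M→C, B→R; Player 1's induced payoffs 10, 2, 2; outcome (T, L), payoffs (10, 6).
If Player 2 leads: Player 1's best replies are L→T, C→B, R→M; Player 2's induced payoffs 6, 4, 7; outcome (M, R), payoffs (14, 7).
Player 1 gets 10 moving first and 14 moving second, so Player 1 prefers to move second.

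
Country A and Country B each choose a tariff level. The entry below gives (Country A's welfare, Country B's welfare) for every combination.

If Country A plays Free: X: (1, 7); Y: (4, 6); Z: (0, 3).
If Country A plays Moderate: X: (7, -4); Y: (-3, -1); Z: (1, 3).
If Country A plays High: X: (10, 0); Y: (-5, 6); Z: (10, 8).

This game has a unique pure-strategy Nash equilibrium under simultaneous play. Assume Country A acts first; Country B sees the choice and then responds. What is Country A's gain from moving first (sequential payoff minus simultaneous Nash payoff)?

0

Country B best-responds to each possible Country A move:
- Free: Country B compares 7, 6, 3 and picks X; Country A would get 1.
- Moderate: Country B compares -4, -1, 3 and picks Z; Country A would get 1.
- High: Country B compares 0, 6, 8 and picks Z; Country A would get 10.
Country A's induced payoffs are 1, 1, 10, so Country A commits to High. Subgame-perfect outcome: (High, Z) with payoffs (10, 8).
Now find the simultaneous Nash equilibrium.
Country A's best replies: X→High; Y→Free; Z→High.
Country B's best replies: Free→X; Moderate→Z; High→Z.
Only (High, Z) has each player best-responding; Nash payoffs (10, 8).
Country A's commitment gain: 10 − 10 = 0.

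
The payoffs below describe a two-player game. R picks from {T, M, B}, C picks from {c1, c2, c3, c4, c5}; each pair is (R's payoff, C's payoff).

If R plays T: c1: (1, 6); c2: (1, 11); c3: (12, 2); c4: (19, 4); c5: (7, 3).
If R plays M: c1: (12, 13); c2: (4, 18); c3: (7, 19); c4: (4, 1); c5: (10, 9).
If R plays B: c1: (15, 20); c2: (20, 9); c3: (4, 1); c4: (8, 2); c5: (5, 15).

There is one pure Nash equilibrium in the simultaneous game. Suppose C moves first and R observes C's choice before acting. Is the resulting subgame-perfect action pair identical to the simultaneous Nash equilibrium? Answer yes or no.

Solve by backward induction (C leads).
- c1: R compares 1, 12, 15 and picks B; C would get 20.
- c2: R compares 1, 4, 20 and picks B; C would get 9.
- c3: R compares 12, 7, 4 and picks T; C would get 2.
- c4: R compares 19, 4, 8 and picks T; C would get 4.
- c5: R compares 7, 10, 5 and picks M; C would get 9.
Among 20, 9, 2, 4, 9, the best is 20 at c1. Subgame-perfect outcome: (B, c1) with payoffs (15, 20).
Now find the simultaneous Nash equilibrium.
R's best replies: c1→B; c2→B; c3→T; c4→T; c5→M.
C's best replies: T→c2; M→c3; B→c1.
The unique mutual best reply is (B, c1), giving (15, 20).
Sequential outcome (B, c1) coincides with the Nash profile (B, c1).

yes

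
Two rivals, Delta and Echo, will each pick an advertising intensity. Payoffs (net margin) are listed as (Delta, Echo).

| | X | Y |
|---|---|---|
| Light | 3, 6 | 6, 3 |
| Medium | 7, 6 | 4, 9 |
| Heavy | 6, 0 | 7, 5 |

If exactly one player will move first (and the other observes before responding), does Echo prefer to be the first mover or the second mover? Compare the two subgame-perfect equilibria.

first

If Delta leads: Echo's best replies are Light→X, Medium→Y, Heavy→Y; Delta's induced payoffs 3, 4, 7; outcome (Heavy, Y), payoffs (7, 5).
If Echo leads: Delta's best replies are X→Medium, Y→Heavy; Echo's induced payoffs 6, 5; outcome (Medium, X), payoffs (7, 6).
Echo gets 6 moving first and 5 moving second, so Echo prefers to move first.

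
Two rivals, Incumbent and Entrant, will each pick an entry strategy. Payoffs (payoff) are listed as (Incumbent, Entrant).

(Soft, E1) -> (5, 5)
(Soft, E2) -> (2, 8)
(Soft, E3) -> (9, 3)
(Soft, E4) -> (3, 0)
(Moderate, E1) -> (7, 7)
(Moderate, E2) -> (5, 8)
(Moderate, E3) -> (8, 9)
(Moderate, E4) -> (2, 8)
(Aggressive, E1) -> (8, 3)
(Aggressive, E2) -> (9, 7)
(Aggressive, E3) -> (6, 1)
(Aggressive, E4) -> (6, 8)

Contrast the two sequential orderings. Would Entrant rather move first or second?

second

If Incumbent leads: Entrant's best replies are Soft→E2, Moderate→E3, Aggressive→E4; Incumbent's induced payoffs 2, 8, 6; outcome (Moderate, E3), payoffs (8, 9).
If Entrant leads: Incumbent's best replies are E1→Aggressive, E2→Aggressive, E3→Soft, E4→Aggressive; Entrant's induced payoffs 3, 7, 3, 8; outcome (Aggressive, E4), payoffs (6, 8).
Entrant gets 8 moving first and 9 moving second, so Entrant prefers to move second.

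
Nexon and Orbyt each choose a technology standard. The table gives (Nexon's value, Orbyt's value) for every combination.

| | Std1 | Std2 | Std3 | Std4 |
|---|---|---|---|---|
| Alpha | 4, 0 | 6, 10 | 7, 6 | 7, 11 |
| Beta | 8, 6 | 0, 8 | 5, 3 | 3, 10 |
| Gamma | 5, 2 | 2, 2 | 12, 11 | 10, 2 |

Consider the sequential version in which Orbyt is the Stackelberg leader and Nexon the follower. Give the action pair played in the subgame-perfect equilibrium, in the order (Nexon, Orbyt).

(Gamma, Std3)

Nexon best-responds to each possible Orbyt move:
- Std1 → Nexon plays Beta (best of 4, 8, 5); Orbyt gets 6.
- Std2 → Nexon plays Alpha (best of 6, 0, 2); Orbyt gets 10.
- Std3 → Nexon plays Gamma (best of 7, 5, 12); Orbyt gets 11.
- Std4 → Nexon plays Gamma (best of 7, 3, 10); Orbyt gets 2.
Orbyt's induced payoffs are 6, 10, 11, 2, so Orbyt commits to Std3. Subgame-perfect outcome: (Gamma, Std3) with payoffs (12, 11).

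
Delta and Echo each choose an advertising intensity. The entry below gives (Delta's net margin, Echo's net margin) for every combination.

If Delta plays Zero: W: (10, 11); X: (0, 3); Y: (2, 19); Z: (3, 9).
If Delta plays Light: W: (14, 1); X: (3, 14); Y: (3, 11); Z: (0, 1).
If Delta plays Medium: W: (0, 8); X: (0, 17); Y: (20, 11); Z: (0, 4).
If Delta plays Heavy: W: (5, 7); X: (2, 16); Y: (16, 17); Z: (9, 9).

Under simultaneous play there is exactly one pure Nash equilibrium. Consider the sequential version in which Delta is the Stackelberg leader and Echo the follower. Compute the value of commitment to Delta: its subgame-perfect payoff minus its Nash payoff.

Echo best-responds to each possible Delta move:
- Zero: Echo compares 11, 3, 19, 9 and picks Y; Delta would get 2.
- Light: Echo compares 1, 14, 11, 1 and picks X; Delta would get 3.
- Medium: Echo compares 8, 17, 11, 4 and picks X; Delta would get 0.
- Heavy: Echo compares 7, 16, 17, 9 and picks Y; Delta would get 16.
Maximizing over 2, 3, 0, 16, Delta chooses Heavy. Subgame-perfect outcome: (Heavy, Y) with payoffs (16, 17).
Under simultaneous play:
Delta's best replies: W→Light; X→Light; Y→Medium; Z→Heavy.
Echo's best replies: Zero→Y; Light→X; Medium→X; Heavy→Y.
The unique mutual best reply is (Light, X), giving (3, 14).
Delta's commitment gain: 16 − 3 = 13.

13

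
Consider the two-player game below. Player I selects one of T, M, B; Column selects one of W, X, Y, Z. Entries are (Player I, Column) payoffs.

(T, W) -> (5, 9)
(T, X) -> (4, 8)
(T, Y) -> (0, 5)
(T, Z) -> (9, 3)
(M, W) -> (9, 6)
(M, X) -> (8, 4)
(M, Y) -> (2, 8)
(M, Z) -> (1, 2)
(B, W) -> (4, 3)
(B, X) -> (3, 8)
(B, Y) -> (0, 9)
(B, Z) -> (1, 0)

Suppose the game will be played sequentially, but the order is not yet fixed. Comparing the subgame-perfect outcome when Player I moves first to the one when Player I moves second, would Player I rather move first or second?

first

If Player I leads: Column's best replies are T→W, M→Y, B→Y; Player I's induced payoffs 5, 2, 0; outcome (T, W), payoffs (5, 9).
If Column leads: Player I's best replies are W→M, X→M, Y→M, Z→T; Column's induced payoffs 6, 4, 8, 3; outcome (M, Y), payoffs (2, 8).
Player I gets 5 moving first and 2 moving second, so Player I prefers to move first.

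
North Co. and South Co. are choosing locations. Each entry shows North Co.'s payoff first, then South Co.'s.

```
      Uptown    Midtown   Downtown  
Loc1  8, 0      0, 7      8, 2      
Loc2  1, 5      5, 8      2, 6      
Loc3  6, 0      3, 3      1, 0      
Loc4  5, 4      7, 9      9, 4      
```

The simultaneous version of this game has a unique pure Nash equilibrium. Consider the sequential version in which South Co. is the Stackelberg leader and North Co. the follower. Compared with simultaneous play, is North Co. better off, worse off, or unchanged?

unchanged

Work backward from North Co.'s decision.
- Uptown: North Co. compares 8, 1, 6, 5 and picks Loc1; South Co. would get 0.
- Midtown: North Co. compares 0, 5, 3, 7 and picks Loc4; South Co. would get 9.
- Downtown: North Co. compares 8, 2, 1, 9 and picks Loc4; South Co. would get 4.
South Co.'s induced payoffs are 0, 9, 4, so South Co. commits to Midtown. Subgame-perfect outcome: (Loc4, Midtown) with payoffs (7, 9).
For the simultaneous game, intersect best replies.
North Co.'s best replies: Uptown→Loc1; Midtown→Loc4; Downtown→Loc4.
South Co.'s best replies: Loc1→Midtown; Loc2→Midtown; Loc3→Midtown; Loc4→Midtown.
Only (Loc4, Midtown) has each player best-responding; Nash payoffs (7, 9).
North Co. earns 7 sequentially versus 7 at the Nash outcome: unchanged.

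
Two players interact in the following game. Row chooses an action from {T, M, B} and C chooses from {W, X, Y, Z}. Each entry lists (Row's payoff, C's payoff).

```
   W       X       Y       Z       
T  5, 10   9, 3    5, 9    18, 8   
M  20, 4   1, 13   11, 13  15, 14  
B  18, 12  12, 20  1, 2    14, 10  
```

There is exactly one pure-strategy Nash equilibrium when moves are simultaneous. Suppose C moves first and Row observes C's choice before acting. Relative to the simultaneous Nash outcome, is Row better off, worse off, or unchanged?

Row best-responds to each possible C move:
- W: BR = M, leader payoff 4.
- X: BR = B, leader payoff 20.
- Y: BR = M, leader payoff 13.
- Z: BR = T, leader payoff 8.
Maximizing over 4, 20, 13, 8, C chooses X. Subgame-perfect outcome: (B, X) with payoffs (12, 20).
Now find the simultaneous Nash equilibrium.
Row's best replies: W→M; X→B; Y→M; Z→T.
C's best replies: T→W; M→Z; B→X.
The unique mutual best reply is (B, X), giving (12, 20).
Row earns 12 sequentially versus 12 at the Nash outcome: unchanged.

unchanged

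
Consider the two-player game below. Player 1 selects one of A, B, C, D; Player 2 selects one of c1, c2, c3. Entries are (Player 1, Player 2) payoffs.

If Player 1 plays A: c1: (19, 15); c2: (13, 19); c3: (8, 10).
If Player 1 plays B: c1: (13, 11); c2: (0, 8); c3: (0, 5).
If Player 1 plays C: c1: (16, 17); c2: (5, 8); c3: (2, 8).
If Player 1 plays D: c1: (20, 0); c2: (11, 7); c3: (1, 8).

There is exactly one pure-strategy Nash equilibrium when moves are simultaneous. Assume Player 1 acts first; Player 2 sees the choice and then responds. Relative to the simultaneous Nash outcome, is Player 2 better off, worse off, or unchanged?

worse off

Player 2 best-responds to each possible Player 1 move:
- A → Player 2 plays c2 (best of 15, 19, 10); Player 1 gets 13.
- B → Player 2 plays c1 (best of 11, 8, 5); Player 1 gets 13.
- C → Player 2 plays c1 (best of 17, 8, 8); Player 1 gets 16.
- D → Player 2 plays c3 (best of 0, 7, 8); Player 1 gets 1.
Player 1's induced payoffs are 13, 13, 16, 1, so Player 1 commits to C. Subgame-perfect outcome: (C, c1) with payoffs (16, 17).
Under simultaneous play:
Player 1's best replies: c1→D; c2→A; c3→A.
Player 2's best replies: A→c2; B→c1; C→c1; D→c3.
Only (A, c2) has each player best-responding; Nash payoffs (13, 19).
Player 2 earns 17 sequentially versus 19 at the Nash outcome: worse off.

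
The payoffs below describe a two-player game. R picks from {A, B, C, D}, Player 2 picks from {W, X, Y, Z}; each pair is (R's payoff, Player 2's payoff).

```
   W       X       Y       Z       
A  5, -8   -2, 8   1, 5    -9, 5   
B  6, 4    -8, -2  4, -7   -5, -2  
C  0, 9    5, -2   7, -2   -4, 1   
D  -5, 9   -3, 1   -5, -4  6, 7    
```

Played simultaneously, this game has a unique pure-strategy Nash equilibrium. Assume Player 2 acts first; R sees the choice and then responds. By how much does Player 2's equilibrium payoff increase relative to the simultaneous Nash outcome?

3

Solve by backward induction (Player 2 leads).
- W: BR = B, leader payoff 4.
- X: BR = C, leader payoff -2.
- Y: BR = C, leader payoff -2.
- Z: BR = D, leader payoff 7.
Player 2's induced payoffs are 4, -2, -2, 7, so Player 2 commits to Z. Subgame-perfect outcome: (D, Z) with payoffs (6, 7).
Now find the simultaneous Nash equilibrium.
R's best replies: W→B; X→C; Y→C; Z→D.
Player 2's best replies: A→X; B→W; C→W; D→W.
Only (B, W) has each player best-responding; Nash payoffs (6, 4).
Player 2's commitment gain: 7 − 4 = 3.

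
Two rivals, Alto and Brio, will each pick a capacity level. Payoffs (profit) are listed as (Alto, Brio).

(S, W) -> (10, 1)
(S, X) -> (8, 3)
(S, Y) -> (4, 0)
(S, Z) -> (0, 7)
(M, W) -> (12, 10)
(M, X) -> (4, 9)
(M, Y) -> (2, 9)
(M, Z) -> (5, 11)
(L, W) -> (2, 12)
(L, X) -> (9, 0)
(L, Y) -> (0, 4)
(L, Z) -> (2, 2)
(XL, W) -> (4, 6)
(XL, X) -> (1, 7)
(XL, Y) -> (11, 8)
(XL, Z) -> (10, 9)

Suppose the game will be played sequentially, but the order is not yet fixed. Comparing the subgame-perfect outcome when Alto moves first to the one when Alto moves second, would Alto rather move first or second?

If Alto leads: Brio's best replies are S→Z, M→Z, L→W, XL→Z; Alto's induced payoffs 0, 5, 2, 10; outcome (XL, Z), payoffs (10, 9).
If Brio leads: Alto's best replies are W→M, X→L, Y→XL, Z→XL; Brio's induced payoffs 10, 0, 8, 9; outcome (M, W), payoffs (12, 10).
Alto gets 10 moving first and 12 moving second, so Alto prefers to move second.

second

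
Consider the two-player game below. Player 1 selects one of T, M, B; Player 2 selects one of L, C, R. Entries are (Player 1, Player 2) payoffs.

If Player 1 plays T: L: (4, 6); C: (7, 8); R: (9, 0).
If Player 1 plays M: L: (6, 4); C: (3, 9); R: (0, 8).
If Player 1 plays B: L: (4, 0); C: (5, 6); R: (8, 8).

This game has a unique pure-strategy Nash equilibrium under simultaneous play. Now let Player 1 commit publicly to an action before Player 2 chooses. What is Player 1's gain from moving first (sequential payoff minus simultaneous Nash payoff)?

1

Solve by backward induction (Player 1 leads).
- T → Player 2 plays C (best of 6, 8, 0); Player 1 gets 7.
- M → Player 2 plays C (best of 4, 9, 8); Player 1 gets 3.
- B → Player 2 plays R (best of 0, 6, 8); Player 1 gets 8.
Maximizing over 7, 3, 8, Player 1 chooses B. Subgame-perfect outcome: (B, R) with payoffs (8, 8).
Now find the simultaneous Nash equilibrium.
Player 1's best replies: L→M; C→T; R→T.
Player 2's best replies: T→C; M→C; B→R.
The unique mutual best reply is (T, C), giving (7, 8).
Player 1's commitment gain: 8 − 7 = 1.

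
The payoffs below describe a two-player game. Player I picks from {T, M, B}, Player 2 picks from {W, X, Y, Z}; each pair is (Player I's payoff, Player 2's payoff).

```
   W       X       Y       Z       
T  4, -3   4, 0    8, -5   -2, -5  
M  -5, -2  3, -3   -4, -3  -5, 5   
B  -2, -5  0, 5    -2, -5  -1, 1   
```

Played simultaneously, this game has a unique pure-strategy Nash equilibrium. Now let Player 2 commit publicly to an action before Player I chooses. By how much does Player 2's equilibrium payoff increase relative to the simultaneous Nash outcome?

1

Backward induction with Player 2 moving first.
- W → Player I plays T (best of 4, -5, -2); Player 2 gets -3.
- X → Player I plays T (best of 4, 3, 0); Player 2 gets 0.
- Y → Player I plays T (best of 8, -4, -2); Player 2 gets -5.
- Z → Player I plays B (best of -2, -5, -1); Player 2 gets 1.
Among -3, 0, -5, 1, the best is 1 at Z. Subgame-perfect outcome: (B, Z) with payoffs (-1, 1).
For the simultaneous game, intersect best replies.
Player I's best replies: W→T; X→T; Y→T; Z→B.
Player 2's best replies: T→X; M→Z; B→X.
Only (T, X) has each player best-responding; Nash payoffs (4, 0).
Player 2's commitment gain: 1 − 0 = 1.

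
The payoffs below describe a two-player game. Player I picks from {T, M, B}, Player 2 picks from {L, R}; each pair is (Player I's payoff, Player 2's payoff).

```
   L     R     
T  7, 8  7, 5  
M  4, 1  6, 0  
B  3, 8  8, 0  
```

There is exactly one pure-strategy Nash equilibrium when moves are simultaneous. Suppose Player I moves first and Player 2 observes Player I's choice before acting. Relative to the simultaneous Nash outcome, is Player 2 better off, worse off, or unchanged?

unchanged

Backward induction with Player I moving first.
- T: BR = L, leader payoff 7.
- M: BR = L, leader payoff 4.
- B: BR = L, leader payoff 3.
Maximizing over 7, 4, 3, Player I chooses T. Subgame-perfect outcome: (T, L) with payoffs (7, 8).
Under simultaneous play:
Player I's best replies: L→T; R→B.
Player 2's best replies: T→L; M→L; B→L.
The unique mutual best reply is (T, L), giving (7, 8).
Player 2 earns 8 sequentially versus 8 at the Nash outcome: unchanged.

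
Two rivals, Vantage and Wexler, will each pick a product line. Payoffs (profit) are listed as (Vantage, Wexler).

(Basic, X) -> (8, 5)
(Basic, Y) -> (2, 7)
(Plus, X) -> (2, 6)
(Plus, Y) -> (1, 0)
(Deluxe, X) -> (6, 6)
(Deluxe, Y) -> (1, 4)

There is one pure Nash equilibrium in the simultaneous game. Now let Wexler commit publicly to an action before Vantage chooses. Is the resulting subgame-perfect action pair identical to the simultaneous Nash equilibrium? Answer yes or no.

Backward induction with Wexler moving first.
- X: BR = Basic, leader payoff 5.
- Y: BR = Basic, leader payoff 7.
Among 5, 7, the best is 7 at Y. Subgame-perfect outcome: (Basic, Y) with payoffs (2, 7).
Now find the simultaneous Nash equilibrium.
Vantage's best replies: X→Basic; Y→Basic.
Wexler's best replies: Basic→Y; Plus→X; Deluxe→X.
The unique mutual best reply is (Basic, Y), giving (2, 7).
Sequential outcome (Basic, Y) coincides with the Nash profile (Basic, Y).

yes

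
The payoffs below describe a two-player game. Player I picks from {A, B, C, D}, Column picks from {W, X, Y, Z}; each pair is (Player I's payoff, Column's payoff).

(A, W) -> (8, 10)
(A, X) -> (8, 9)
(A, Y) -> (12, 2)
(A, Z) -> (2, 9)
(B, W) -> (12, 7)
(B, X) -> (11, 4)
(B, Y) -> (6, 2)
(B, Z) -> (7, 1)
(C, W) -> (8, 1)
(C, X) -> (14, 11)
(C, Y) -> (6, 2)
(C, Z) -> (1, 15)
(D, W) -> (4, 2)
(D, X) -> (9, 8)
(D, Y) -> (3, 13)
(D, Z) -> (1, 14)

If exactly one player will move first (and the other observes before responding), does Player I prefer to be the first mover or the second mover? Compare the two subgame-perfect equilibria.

second

If Player I leads: Column's best replies are A→W, B→W, C→Z, D→Z; Player I's induced payoffs 8, 12, 1, 1; outcome (B, W), payoffs (12, 7).
If Column leads: Player I's best replies are W→B, X→C, Y→A, Z→B; Column's induced payoffs 7, 11, 2, 1; outcome (C, X), payoffs (14, 11).
Player I gets 12 moving first and 14 moving second, so Player I prefers to move second.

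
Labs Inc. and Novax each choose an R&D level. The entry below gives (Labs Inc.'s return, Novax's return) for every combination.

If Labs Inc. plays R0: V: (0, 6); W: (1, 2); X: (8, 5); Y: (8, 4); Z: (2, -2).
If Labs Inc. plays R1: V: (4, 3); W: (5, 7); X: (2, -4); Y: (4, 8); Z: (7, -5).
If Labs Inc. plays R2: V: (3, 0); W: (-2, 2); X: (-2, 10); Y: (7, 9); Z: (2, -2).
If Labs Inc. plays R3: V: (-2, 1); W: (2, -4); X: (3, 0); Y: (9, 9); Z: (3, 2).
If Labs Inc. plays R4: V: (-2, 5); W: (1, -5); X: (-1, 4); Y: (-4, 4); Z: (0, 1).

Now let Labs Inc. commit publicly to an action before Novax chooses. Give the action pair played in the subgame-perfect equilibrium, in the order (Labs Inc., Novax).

Work backward from Novax's decision.
- R0 → Novax plays V (best of 6, 2, 5, 4, -2); Labs Inc. gets 0.
- R1 → Novax plays Y (best of 3, 7, -4, 8, -5); Labs Inc. gets 4.
- R2 → Novax plays X (best of 0, 2, 10, 9, -2); Labs Inc. gets -2.
- R3 → Novax plays Y (best of 1, -4, 0, 9, 2); Labs Inc. gets 9.
- R4 → Novax plays V (best of 5, -5, 4, 4, 1); Labs Inc. gets -2.
Among 0, 4, -2, 9, -2, the best is 9 at R3. Subgame-perfect outcome: (R3, Y) with payoffs (9, 9).

(R3, Y)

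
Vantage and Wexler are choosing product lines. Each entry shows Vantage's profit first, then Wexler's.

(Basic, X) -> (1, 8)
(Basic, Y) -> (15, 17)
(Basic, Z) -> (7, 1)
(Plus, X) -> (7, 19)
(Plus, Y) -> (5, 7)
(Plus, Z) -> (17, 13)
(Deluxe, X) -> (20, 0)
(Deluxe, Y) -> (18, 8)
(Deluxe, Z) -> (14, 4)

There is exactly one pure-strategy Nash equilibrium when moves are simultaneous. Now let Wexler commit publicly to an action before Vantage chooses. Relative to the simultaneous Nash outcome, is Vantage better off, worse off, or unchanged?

Work backward from Vantage's decision.
- X: Vantage compares 1, 7, 20 and picks Deluxe; Wexler would get 0.
- Y: Vantage compares 15, 5, 18 and picks Deluxe; Wexler would get 8.
- Z: Vantage compares 7, 17, 14 and picks Plus; Wexler would get 13.
Maximizing over 0, 8, 13, Wexler chooses Z. Subgame-perfect outcome: (Plus, Z) with payoffs (17, 13).
Under simultaneous play:
Vantage's best replies: X→Deluxe; Y→Deluxe; Z→Plus.
Wexler's best replies: Basic→Y; Plus→X; Deluxe→Y.
The unique mutual best reply is (Deluxe, Y), giving (18, 8).
Vantage earns 17 sequentially versus 18 at the Nash outcome: worse off.

worse off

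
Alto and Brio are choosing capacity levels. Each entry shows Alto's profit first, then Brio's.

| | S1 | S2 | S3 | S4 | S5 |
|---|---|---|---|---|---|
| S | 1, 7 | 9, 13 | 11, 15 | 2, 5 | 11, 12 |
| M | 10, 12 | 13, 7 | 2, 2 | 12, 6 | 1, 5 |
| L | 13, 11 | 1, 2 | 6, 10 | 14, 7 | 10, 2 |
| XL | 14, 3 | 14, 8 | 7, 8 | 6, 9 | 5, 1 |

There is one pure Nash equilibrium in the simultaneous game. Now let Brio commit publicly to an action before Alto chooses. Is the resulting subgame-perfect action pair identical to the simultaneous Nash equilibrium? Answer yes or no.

yes

Solve by backward induction (Brio leads).
- S1: BR = XL, leader payoff 3.
- S2: BR = XL, leader payoff 8.
- S3: BR = S, leader payoff 15.
- S4: BR = L, leader payoff 7.
- S5: BR = S, leader payoff 12.
Among 3, 8, 15, 7, 12, the best is 15 at S3. Subgame-perfect outcome: (S, S3) with payoffs (11, 15).
Under simultaneous play:
Alto's best replies: S1→XL; S2→XL; S3→S; S4→L; S5→S.
Brio's best replies: S→S3; M→S1; L→S1; XL→S4.
The unique mutual best reply is (S, S3), giving (11, 15).
Sequential outcome (S, S3) coincides with the Nash profile (S, S3).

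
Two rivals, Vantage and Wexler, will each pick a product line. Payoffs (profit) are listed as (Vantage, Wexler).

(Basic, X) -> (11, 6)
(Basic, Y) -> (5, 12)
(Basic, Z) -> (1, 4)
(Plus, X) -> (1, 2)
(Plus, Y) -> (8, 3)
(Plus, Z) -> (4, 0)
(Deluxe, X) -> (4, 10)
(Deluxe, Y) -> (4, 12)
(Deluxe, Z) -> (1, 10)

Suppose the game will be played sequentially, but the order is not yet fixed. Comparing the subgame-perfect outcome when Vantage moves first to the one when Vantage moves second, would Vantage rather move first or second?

second

If Vantage leads: Wexler's best replies are Basic→Y, Plus→Y, Deluxe→Y; Vantage's induced payoffs 5, 8, 4; outcome (Plus, Y), payoffs (8, 3).
If Wexler leads: Vantage's best replies are X→Basic, Y→Plus, Z→Plus; Wexler's induced payoffs 6, 3, 0; outcome (Basic, X), payoffs (11, 6).
Vantage gets 8 moving first and 11 moving second, so Vantage prefers to move second.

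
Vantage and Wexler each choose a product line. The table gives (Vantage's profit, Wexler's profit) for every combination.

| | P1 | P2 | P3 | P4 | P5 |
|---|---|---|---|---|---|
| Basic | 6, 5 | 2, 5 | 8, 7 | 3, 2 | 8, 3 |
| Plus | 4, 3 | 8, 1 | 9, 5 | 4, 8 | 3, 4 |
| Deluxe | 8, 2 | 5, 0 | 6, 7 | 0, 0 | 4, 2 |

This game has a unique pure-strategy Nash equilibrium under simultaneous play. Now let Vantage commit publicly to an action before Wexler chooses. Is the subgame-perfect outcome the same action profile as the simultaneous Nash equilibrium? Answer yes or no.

Work backward from Wexler's decision.
- Basic → Wexler plays P3 (best of 5, 5, 7, 2, 3); Vantage gets 8.
- Plus → Wexler plays P4 (best of 3, 1, 5, 8, 4); Vantage gets 4.
- Deluxe → Wexler plays P3 (best of 2, 0, 7, 0, 2); Vantage gets 6.
Vantage's induced payoffs are 8, 4, 6, so Vantage commits to Basic. Subgame-perfect outcome: (Basic, P3) with payoffs (8, 7).
Under simultaneous play:
Vantage's best replies: P1→Deluxe; P2→Plus; P3→Plus; P4→Plus; P5→Basic.
Wexler's best replies: Basic→P3; Plus→P4; Deluxe→P3.
The unique mutual best reply is (Plus, P4), giving (4, 8).
Sequential outcome (Basic, P3) differs from the Nash profile (Plus, P4).

no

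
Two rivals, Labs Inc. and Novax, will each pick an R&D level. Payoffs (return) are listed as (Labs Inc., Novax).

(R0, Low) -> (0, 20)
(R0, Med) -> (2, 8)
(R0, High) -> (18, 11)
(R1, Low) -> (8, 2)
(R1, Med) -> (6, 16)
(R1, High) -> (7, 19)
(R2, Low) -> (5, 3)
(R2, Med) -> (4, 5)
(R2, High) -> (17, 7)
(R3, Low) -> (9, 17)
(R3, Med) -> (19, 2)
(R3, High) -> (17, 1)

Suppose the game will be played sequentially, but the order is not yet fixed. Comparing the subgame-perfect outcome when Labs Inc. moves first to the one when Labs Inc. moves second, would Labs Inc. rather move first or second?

first

If Labs Inc. leads: Novax's best replies are R0→Low, R1→High, R2→High, R3→Low; Labs Inc.'s induced payoffs 0, 7, 17, 9; outcome (R2, High), payoffs (17, 7).
If Novax leads: Labs Inc.'s best replies are Low→R3, Med→R3, High→R0; Novax's induced payoffs 17, 2, 11; outcome (R3, Low), payoffs (9, 17).
Labs Inc. gets 17 moving first and 9 moving second, so Labs Inc. prefers to move first.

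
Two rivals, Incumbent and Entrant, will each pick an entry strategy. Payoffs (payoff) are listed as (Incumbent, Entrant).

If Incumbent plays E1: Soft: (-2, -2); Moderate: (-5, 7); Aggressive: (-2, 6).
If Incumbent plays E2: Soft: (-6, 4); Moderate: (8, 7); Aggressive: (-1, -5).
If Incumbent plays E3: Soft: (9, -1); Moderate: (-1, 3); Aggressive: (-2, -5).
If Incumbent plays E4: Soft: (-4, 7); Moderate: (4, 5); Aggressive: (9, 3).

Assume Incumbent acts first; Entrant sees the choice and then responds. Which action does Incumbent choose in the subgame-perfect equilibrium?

E2

Entrant best-responds to each possible Incumbent move:
- E1: BR = Moderate, leader payoff -5.
- E2: BR = Moderate, leader payoff 8.
- E3: BR = Moderate, leader payoff -1.
- E4: BR = Soft, leader payoff -4.
Among -5, 8, -1, -4, the best is 8 at E2. Subgame-perfect outcome: (E2, Moderate) with payoffs (8, 7).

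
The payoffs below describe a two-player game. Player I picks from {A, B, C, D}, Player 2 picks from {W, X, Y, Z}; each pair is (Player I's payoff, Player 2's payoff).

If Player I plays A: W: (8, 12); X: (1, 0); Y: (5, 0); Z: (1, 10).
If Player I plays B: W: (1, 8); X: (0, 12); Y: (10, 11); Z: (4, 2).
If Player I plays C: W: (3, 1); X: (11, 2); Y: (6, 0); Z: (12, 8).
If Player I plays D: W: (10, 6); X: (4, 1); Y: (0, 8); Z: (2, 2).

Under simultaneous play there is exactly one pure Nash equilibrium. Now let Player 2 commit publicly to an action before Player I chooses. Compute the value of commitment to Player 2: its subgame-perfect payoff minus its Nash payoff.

Backward induction with Player 2 moving first.
- W: BR = D, leader payoff 6.
- X: BR = C, leader payoff 2.
- Y: BR = B, leader payoff 11.
- Z: BR = C, leader payoff 8.
Maximizing over 6, 2, 11, 8, Player 2 chooses Y. Subgame-perfect outcome: (B, Y) with payoffs (10, 11).
Now find the simultaneous Nash equilibrium.
Player I's best replies: W→D; X→C; Y→B; Z→C.
Player 2's best replies: A→W; B→X; C→Z; D→Y.
Only (C, Z) has each player best-responding; Nash payoffs (12, 8).
Player 2's commitment gain: 11 − 8 = 3.

3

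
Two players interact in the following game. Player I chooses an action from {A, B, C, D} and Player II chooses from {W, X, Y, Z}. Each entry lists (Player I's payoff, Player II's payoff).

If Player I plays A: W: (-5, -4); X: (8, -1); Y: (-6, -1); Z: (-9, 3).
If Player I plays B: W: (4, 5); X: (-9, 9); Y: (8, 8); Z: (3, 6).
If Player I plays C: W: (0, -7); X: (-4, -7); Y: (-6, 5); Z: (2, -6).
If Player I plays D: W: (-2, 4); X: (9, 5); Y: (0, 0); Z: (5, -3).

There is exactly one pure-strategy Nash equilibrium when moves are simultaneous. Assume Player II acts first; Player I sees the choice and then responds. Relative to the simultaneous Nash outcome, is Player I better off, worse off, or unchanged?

worse off

Player I best-responds to each possible Player II move:
- W: BR = B, leader payoff 5.
- X: BR = D, leader payoff 5.
- Y: BR = B, leader payoff 8.
- Z: BR = D, leader payoff -3.
Player II's induced payoffs are 5, 5, 8, -3, so Player II commits to Y. Subgame-perfect outcome: (B, Y) with payoffs (8, 8).
Under simultaneous play:
Player I's best replies: W→B; X→D; Y→B; Z→D.
Player II's best replies: A→Z; B→X; C→Y; D→X.
Only (D, X) has each player best-responding; Nash payoffs (9, 5).
Player I earns 8 sequentially versus 9 at the Nash outcome: worse off.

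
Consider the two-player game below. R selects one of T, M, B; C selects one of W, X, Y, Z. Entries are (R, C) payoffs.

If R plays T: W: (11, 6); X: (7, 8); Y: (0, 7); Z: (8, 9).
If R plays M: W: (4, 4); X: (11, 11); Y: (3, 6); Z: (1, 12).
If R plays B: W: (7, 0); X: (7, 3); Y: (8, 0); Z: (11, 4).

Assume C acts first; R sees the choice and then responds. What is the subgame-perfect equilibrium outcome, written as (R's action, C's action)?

Solve by backward induction (C leads).
- W: R compares 11, 4, 7 and picks T; C would get 6.
- X: R compares 7, 11, 7 and picks M; C would get 11.
- Y: R compares 0, 3, 8 and picks B; C would get 0.
- Z: R compares 8, 1, 11 and picks B; C would get 4.
Maximizing over 6, 11, 0, 4, C chooses X. Subgame-perfect outcome: (M, X) with payoffs (11, 11).

(M, X)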